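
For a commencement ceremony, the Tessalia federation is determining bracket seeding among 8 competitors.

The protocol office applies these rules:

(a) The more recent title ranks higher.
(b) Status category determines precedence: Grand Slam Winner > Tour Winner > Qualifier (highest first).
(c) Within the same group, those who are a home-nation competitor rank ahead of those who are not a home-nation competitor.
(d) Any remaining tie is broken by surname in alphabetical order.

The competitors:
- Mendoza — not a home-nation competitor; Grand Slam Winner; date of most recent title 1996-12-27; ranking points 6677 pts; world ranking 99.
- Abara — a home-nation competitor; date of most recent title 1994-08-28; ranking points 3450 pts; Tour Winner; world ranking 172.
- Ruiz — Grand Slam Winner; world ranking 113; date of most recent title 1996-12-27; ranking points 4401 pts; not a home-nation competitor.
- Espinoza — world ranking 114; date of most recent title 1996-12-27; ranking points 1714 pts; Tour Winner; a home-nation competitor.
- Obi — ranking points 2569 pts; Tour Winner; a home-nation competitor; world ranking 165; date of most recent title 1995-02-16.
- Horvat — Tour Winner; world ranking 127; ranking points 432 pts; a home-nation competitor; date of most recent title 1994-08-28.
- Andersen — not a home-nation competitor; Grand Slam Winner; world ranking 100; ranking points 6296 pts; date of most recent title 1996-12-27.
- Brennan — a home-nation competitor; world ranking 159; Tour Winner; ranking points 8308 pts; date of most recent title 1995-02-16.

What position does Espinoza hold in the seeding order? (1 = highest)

4

By date of most recent title (later first): Andersen, Mendoza, Ruiz and Espinoza (each 1996-12-27); then Brennan and Obi (both 1995-02-16); then Abara and Horvat (both 1994-08-28).
Among Andersen, Mendoza, Ruiz and Espinoza, by status category: Andersen, Mendoza and Ruiz (Grand Slam Winner) before Espinoza (Tour Winner).
Andersen, Mendoza and Ruiz are each not a home-nation competitor, so the next rule applies.
Among Andersen, Mendoza and Ruiz, alphabetically by surname: Andersen before Mendoza before Ruiz.
Brennan and Obi are each Tour Winner, so the next rule applies.
Brennan and Obi are each a home-nation competitor, so the next rule applies.
Among Brennan and Obi, alphabetically by surname: Brennan before Obi.
Abara and Horvat are each Tour Winner, so the next rule applies.
Abara and Horvat are each a home-nation competitor, so the next rule applies.
Among Abara and Horvat, alphabetically by surname: Abara before Horvat.
Order: Andersen, Mendoza, Ruiz, Espinoza, Brennan, Obi, Abara, Horvat. So position 4.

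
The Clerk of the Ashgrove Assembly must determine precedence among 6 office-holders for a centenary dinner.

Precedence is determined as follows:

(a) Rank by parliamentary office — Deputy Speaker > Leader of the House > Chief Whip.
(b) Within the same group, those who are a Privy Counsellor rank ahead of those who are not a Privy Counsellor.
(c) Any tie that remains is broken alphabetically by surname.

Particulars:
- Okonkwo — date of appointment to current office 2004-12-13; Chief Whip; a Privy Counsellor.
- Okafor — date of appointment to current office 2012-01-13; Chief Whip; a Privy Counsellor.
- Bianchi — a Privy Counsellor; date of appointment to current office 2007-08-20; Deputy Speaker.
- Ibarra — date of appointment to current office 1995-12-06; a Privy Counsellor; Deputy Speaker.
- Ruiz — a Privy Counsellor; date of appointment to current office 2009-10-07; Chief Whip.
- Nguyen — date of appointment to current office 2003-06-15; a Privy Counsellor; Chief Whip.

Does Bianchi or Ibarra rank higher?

By parliamentary office: Bianchi and Ibarra (Deputy Speaker); then Nguyen, Okafor, Okonkwo and Ruiz (Chief Whip).
Bianchi and Ibarra are each a Privy Counsellor, so the next rule applies.
Among Bianchi and Ibarra, alphabetically by surname: Bianchi before Ibarra.
Nguyen, Okafor, Okonkwo and Ruiz are each a Privy Counsellor, so the next rule applies.
Among Nguyen, Okafor, Okonkwo and Ruiz, alphabetically by surname: Nguyen before Okafor before Okonkwo before Ruiz.
So Bianchi takes precedence.

Bianchi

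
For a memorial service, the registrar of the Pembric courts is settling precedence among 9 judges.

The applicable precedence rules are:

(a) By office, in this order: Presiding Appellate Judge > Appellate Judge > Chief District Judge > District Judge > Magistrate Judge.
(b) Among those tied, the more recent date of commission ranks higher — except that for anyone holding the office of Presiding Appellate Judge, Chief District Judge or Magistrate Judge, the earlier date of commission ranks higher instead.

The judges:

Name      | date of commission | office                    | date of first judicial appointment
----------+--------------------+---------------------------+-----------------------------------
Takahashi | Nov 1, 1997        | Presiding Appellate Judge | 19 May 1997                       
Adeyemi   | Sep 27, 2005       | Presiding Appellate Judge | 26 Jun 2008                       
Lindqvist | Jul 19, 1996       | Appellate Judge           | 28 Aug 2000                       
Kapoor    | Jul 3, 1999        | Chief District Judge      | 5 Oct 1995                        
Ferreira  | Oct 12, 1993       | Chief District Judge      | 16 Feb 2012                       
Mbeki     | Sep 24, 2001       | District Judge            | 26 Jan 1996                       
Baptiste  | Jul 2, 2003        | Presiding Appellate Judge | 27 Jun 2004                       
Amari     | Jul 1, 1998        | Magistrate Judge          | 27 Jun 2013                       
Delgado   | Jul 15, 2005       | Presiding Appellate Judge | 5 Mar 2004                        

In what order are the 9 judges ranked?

By office: Takahashi, Baptiste, Delgado and Adeyemi (Presiding Appellate Judge); then Lindqvist (Appellate Judge); then Ferreira and Kapoor (Chief District Judge); then Mbeki (District Judge); then Amari (Magistrate Judge).
Among Takahashi, Baptiste, Delgado and Adeyemi, by date of commission (earlier first) (reversed rule for this group): Takahashi (Nov 1, 1997) before Baptiste (Jul 2, 2003) before Delgado (Jul 15, 2005) before Adeyemi (Sep 27, 2005).
Among Ferreira and Kapoor, by date of commission (earlier first) (reversed rule for this group): Ferreira (Oct 12, 1993) before Kapoor (Jul 3, 1999).
Full order: Takahashi, Baptiste, Delgado, Adeyemi, Lindqvist, Ferreira, Kapoor, Mbeki, Amari.

Takahashi, Baptiste, Delgado, Adeyemi, Lindqvist, Ferreira, Kapoor, Mbeki, Amari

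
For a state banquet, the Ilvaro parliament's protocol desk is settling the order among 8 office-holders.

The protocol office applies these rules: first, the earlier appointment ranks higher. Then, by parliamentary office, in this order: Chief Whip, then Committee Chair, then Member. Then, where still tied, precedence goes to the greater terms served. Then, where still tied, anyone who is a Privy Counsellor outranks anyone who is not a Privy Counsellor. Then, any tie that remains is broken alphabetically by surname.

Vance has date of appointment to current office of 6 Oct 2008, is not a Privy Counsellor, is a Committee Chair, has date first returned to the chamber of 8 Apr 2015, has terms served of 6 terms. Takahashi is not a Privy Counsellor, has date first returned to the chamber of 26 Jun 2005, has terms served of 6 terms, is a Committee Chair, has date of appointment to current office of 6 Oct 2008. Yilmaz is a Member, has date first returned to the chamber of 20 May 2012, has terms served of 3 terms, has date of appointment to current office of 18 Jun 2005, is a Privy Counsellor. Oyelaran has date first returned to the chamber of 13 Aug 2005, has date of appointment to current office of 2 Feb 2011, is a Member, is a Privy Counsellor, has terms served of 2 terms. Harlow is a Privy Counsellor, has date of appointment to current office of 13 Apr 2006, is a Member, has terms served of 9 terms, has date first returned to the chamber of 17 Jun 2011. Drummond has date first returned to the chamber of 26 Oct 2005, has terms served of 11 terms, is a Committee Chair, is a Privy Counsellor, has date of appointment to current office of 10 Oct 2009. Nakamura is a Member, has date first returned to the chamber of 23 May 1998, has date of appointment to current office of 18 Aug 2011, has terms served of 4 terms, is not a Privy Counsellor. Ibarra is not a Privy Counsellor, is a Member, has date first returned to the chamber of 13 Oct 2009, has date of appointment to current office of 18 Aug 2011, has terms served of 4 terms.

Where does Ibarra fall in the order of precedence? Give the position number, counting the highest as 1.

By date of appointment to current office (earlier first): Yilmaz (18 Jun 2005); then Harlow (13 Apr 2006); then Takahashi and Vance (both 6 Oct 2008); then Drummond (10 Oct 2009); then Oyelaran (2 Feb 2011); then Ibarra and Nakamura (both 18 Aug 2011).
Takahashi and Vance are each Committee Chair, so the next rule applies.
Takahashi and Vance both have terms served 6 terms, so the next rule applies.
Takahashi and Vance are each not a Privy Counsellor, so the next rule applies.
Among Takahashi and Vance, alphabetically by surname: Takahashi before Vance.
Ibarra and Nakamura are each Member, so the next rule applies.
Ibarra and Nakamura both have terms served 4 terms, so the next rule applies.
Ibarra and Nakamura are each not a Privy Counsellor, so the next rule applies.
Among Ibarra and Nakamura, alphabetically by surname: Ibarra before Nakamura.
Order: Yilmaz, Harlow, Takahashi, Vance, Drummond, Oyelaran, Ibarra, Nakamura. So position 7.

7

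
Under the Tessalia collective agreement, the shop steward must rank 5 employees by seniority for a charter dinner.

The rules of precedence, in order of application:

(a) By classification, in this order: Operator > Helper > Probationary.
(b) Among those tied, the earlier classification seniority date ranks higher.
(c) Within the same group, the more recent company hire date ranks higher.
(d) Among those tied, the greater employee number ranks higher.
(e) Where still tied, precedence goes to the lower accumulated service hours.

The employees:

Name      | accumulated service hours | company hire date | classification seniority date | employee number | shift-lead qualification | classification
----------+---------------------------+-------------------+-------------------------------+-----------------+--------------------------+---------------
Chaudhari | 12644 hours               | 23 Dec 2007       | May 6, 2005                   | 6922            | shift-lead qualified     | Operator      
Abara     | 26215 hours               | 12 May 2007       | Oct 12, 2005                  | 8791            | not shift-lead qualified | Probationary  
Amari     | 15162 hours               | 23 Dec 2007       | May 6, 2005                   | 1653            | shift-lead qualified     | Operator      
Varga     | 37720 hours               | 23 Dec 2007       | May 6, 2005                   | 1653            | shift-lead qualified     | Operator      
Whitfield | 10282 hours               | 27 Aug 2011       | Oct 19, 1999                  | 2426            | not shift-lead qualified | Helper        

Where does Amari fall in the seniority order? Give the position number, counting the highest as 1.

2

By classification: Chaudhari, Amari and Varga (Operator); then Whitfield (Helper); then Abara (Probationary).
Chaudhari, Amari and Varga all have classification seniority date May 6, 2005, so the next rule applies.
Chaudhari, Amari and Varga all have company hire date 23 Dec 2007, so the next rule applies.
Among Chaudhari, Amari and Varga, by employee number (higher first): Chaudhari (6922) before Amari and Varga (1653).
Among Amari and Varga, by accumulated service hours (lower first): Amari (15162 hours) before Varga (37720 hours).
Order: Chaudhari, Amari, Varga, Whitfield, Abara. So position 2.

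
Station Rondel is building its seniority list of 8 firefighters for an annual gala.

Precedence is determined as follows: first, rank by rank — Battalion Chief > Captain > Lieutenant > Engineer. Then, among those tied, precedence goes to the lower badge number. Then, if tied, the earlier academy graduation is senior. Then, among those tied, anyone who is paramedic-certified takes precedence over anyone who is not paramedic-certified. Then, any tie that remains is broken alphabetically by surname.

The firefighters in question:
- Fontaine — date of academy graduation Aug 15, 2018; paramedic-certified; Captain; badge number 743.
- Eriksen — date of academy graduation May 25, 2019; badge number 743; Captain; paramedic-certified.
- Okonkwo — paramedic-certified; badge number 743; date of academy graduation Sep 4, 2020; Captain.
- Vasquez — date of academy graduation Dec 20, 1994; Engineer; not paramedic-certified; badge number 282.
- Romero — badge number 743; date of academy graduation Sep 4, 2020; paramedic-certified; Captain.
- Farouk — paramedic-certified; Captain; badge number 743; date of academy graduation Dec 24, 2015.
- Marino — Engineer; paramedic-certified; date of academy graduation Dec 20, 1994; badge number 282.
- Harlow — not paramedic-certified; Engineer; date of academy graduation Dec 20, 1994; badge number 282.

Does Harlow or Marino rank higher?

By rank: Farouk, Fontaine, Eriksen, Okonkwo and Romero (Captain); then Marino, Harlow and Vasquez (Engineer).
Farouk, Fontaine, Eriksen, Okonkwo and Romero all have badge number 743, so the next rule applies.
Among Farouk, Fontaine, Eriksen, Okonkwo and Romero, by date of academy graduation (earlier first): Farouk (Dec 24, 2015) before Fontaine (Aug 15, 2018) before Eriksen (May 25, 2019) before Okonkwo and Romero (Sep 4, 2020).
Okonkwo and Romero are each paramedic-certified, so the next rule applies.
Among Okonkwo and Romero, alphabetically by surname: Okonkwo before Romero.
Marino, Harlow and Vasquez all have badge number 282, so the next rule applies.
Marino, Harlow and Vasquez all have date of academy graduation Dec 20, 1994, so the next rule applies.
Among Marino, Harlow and Vasquez, paramedic-certified before not paramedic-certified: Marino (paramedic-certified) before Harlow and Vasquez (not paramedic-certified).
Among Harlow and Vasquez, alphabetically by surname: Harlow before Vasquez.
So Marino takes precedence.

Marino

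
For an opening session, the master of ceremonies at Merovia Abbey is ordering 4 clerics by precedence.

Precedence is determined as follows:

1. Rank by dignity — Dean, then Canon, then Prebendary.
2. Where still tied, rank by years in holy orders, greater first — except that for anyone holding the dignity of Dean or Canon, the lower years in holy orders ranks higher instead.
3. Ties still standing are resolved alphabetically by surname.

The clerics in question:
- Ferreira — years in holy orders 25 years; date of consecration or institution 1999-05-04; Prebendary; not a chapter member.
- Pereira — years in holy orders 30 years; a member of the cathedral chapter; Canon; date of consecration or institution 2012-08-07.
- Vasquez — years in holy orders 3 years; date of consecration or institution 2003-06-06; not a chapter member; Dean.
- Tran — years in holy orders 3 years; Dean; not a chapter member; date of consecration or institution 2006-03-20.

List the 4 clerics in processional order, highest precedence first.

Tran, Vasquez, Pereira, Ferreira

By dignity: Tran and Vasquez (Dean); then Pereira (Canon); then Ferreira (Prebendary).
Tran and Vasquez both have years in holy orders 3 years, so the next rule applies.
Among Tran and Vasquez, alphabetically by surname: Tran before Vasquez.
Full order: Tran, Vasquez, Pereira, Ferreira.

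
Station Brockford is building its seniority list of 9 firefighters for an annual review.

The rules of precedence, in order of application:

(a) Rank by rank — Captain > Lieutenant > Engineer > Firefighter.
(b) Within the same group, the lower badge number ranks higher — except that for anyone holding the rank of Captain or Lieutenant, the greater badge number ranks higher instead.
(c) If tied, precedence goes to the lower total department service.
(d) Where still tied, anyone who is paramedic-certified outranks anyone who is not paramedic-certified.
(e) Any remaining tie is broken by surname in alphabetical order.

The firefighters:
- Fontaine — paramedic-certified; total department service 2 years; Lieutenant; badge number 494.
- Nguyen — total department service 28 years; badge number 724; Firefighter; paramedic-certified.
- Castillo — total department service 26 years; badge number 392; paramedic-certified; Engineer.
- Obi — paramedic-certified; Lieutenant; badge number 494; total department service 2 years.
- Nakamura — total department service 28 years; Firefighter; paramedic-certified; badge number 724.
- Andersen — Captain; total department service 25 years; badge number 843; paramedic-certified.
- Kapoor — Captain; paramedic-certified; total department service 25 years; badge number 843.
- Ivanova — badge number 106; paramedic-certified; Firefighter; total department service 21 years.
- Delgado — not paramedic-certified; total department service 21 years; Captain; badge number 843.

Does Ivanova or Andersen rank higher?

By rank: Delgado, Andersen and Kapoor (Captain); then Fontaine and Obi (Lieutenant); then Castillo (Engineer); then Ivanova, Nakamura and Nguyen (Firefighter).
Delgado, Andersen and Kapoor all have badge number 843, so the next rule applies.
Among Delgado, Andersen and Kapoor, by total department service (lower first): Delgado (21 years) before Andersen and Kapoor (25 years).
Andersen and Kapoor are each paramedic-certified, so the next rule applies.
Among Andersen and Kapoor, alphabetically by surname: Andersen before Kapoor.
Fontaine and Obi both have badge number 494, so the next rule applies.
Fontaine and Obi both have total department service 2 years, so the next rule applies.
Fontaine and Obi are each paramedic-certified, so the next rule applies.
Among Fontaine and Obi, alphabetically by surname: Fontaine before Obi.
Among Ivanova, Nakamura and Nguyen, by badge number (lower first): Ivanova (106) before Nakamura and Nguyen (724).
Nakamura and Nguyen both have total department service 28 years, so the next rule applies.
Nakamura and Nguyen are each paramedic-certified, so the next rule applies.
Among Nakamura and Nguyen, alphabetically by surname: Nakamura before Nguyen.
So Andersen takes precedence.

Andersen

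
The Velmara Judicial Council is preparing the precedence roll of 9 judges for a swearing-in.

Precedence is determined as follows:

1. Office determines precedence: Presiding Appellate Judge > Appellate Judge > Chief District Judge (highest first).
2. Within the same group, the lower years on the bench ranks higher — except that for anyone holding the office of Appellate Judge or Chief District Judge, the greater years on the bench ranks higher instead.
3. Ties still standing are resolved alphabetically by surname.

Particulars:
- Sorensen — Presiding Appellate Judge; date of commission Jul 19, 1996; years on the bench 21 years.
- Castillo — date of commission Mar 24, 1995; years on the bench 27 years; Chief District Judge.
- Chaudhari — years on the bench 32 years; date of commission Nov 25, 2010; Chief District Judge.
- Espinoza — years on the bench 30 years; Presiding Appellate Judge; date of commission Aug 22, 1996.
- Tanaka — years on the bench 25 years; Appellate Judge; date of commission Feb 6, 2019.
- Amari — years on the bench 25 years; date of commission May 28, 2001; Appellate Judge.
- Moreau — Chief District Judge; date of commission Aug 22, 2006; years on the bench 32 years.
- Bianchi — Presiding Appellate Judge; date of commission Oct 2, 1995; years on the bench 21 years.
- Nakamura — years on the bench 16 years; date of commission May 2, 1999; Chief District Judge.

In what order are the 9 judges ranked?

By office: Bianchi, Sorensen and Espinoza (Presiding Appellate Judge); then Amari and Tanaka (Appellate Judge); then Chaudhari, Moreau, Castillo and Nakamura (Chief District Judge).
Among Bianchi, Sorensen and Espinoza, by years on the bench (lower first): Bianchi and Sorensen (21 years) before Espinoza (30 years).
Among Bianchi and Sorensen, alphabetically by surname: Bianchi before Sorensen.
Amari and Tanaka both have years on the bench 25 years, so the next rule applies.
Among Amari and Tanaka, alphabetically by surname: Amari before Tanaka.
Among Chaudhari, Moreau, Castillo and Nakamura, by years on the bench (higher first) (reversed rule for this group): Chaudhari and Moreau (32 years) before Castillo (27 years) before Nakamura (16 years).
Among Chaudhari and Moreau, alphabetically by surname: Chaudhari before Moreau.
Full order: Bianchi, Sorensen, Espinoza, Amari, Tanaka, Chaudhari, Moreau, Castillo, Nakamura.

Bianchi, Sorensen, Espinoza, Amari, Tanaka, Chaudhari, Moreau, Castillo, Nakamura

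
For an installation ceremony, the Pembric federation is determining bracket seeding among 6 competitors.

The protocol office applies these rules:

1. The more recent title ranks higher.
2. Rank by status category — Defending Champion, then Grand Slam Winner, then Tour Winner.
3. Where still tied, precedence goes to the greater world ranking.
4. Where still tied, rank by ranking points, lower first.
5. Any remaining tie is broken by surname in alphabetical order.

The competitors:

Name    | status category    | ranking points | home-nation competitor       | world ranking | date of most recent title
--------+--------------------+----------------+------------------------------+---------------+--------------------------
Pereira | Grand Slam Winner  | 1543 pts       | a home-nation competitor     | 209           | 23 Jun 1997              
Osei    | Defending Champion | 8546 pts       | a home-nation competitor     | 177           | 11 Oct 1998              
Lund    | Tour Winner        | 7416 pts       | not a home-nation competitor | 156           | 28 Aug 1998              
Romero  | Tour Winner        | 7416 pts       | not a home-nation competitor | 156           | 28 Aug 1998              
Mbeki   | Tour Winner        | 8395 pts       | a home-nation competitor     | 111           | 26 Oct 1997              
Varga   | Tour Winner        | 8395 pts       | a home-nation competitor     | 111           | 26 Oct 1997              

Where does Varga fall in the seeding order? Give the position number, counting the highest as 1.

5

By date of most recent title (later first): Osei (11 Oct 1998); then Lund and Romero (both 28 Aug 1998); then Mbeki and Varga (both 26 Oct 1997); then Pereira (23 Jun 1997).
Lund and Romero are each Tour Winner, so the next rule applies.
Lund and Romero both have world ranking 156, so the next rule applies.
Lund and Romero both have ranking points 7416 pts, so the next rule applies.
Among Lund and Romero, alphabetically by surname: Lund before Romero.
Mbeki and Varga are each Tour Winner, so the next rule applies.
Mbeki and Varga both have world ranking 111, so the next rule applies.
Mbeki and Varga both have ranking points 8395 pts, so the next rule applies.
Among Mbeki and Varga, alphabetically by surname: Mbeki before Varga.
Order: Osei, Lund, Romero, Mbeki, Varga, Pereira. So position 5.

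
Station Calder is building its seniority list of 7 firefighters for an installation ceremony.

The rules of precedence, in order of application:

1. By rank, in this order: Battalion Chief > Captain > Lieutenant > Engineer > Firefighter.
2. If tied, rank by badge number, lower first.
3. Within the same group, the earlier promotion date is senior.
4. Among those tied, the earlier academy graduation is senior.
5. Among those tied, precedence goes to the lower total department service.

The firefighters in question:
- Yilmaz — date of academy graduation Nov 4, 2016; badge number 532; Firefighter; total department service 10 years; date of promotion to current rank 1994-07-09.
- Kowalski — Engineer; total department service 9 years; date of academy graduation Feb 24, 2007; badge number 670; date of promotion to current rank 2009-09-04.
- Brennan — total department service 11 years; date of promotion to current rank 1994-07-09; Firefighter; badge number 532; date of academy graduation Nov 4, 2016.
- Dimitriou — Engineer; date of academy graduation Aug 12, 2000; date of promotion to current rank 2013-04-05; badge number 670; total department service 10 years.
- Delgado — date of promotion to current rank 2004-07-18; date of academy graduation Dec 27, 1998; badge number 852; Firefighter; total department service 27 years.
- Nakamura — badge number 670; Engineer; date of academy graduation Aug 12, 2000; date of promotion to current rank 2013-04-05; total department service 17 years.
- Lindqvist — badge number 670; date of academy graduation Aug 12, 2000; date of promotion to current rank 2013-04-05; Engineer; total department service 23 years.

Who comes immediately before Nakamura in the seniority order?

Dimitriou

By rank: Kowalski, Dimitriou, Nakamura and Lindqvist (Engineer); then Yilmaz, Brennan and Delgado (Firefighter).
Kowalski, Dimitriou, Nakamura and Lindqvist all have badge number 670, so the next rule applies.
Among Kowalski, Dimitriou, Nakamura and Lindqvist, by date of promotion to current rank (earlier first): Kowalski (2009-09-04) before Dimitriou, Nakamura and Lindqvist (2013-04-05).
Dimitriou, Nakamura and Lindqvist all have date of academy graduation Aug 12, 2000, so the next rule applies.
Among Dimitriou, Nakamura and Lindqvist, by total department service (lower first): Dimitriou (10 years) before Nakamura (17 years) before Lindqvist (23 years).
Among Yilmaz, Brennan and Delgado, by badge number (lower first): Yilmaz and Brennan (532) before Delgado (852).
Yilmaz and Brennan both have date of promotion to current rank 1994-07-09, so the next rule applies.
Yilmaz and Brennan both have date of academy graduation Nov 4, 2016, so the next rule applies.
Among Yilmaz and Brennan, by total department service (lower first): Yilmaz (10 years) before Brennan (11 years).
Order: Kowalski, Dimitriou, Nakamura, Lindqvist, Yilmaz, Brennan, Delgado.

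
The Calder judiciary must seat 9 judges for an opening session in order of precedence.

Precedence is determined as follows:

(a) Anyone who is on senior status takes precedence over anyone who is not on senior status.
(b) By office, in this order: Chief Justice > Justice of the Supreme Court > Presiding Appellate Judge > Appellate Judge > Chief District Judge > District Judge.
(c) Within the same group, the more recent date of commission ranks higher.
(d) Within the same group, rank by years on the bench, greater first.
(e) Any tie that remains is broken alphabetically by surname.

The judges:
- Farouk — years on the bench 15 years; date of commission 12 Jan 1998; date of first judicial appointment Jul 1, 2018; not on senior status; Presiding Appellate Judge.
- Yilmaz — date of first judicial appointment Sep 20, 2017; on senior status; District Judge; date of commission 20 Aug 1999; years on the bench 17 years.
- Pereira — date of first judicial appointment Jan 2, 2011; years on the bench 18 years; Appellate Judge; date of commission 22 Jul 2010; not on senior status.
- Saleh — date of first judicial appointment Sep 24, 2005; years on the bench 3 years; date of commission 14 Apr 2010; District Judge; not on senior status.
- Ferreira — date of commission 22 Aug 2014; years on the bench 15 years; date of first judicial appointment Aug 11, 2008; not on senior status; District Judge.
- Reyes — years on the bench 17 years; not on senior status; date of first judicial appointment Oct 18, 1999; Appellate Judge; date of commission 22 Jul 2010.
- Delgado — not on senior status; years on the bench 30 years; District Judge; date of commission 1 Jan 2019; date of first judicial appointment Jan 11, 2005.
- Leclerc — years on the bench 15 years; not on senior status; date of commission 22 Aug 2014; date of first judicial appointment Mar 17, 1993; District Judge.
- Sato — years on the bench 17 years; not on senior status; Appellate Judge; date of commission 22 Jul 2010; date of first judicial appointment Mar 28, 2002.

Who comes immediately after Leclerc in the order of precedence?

Saleh

By the first rule: Yilmaz (on senior status); then Farouk, Pereira, Reyes, Sato, Delgado, Ferreira, Leclerc and Saleh (each not on senior status).
Among Farouk, Pereira, Reyes, Sato, Delgado, Ferreira, Leclerc and Saleh, by office: Farouk (Presiding Appellate Judge) before Pereira, Reyes and Sato (Appellate Judge) before Delgado, Ferreira, Leclerc and Saleh (District Judge).
Pereira, Reyes and Sato all have date of commission 22 Jul 2010, so the next rule applies.
Among Pereira, Reyes and Sato, by years on the bench (higher first): Pereira (18 years) before Reyes and Sato (17 years).
Among Reyes and Sato, alphabetically by surname: Reyes before Sato.
Among Delgado, Ferreira, Leclerc and Saleh, by date of commission (later first): Delgado (1 Jan 2019) before Ferreira and Leclerc (22 Aug 2014) before Saleh (14 Apr 2010).
Ferreira and Leclerc both have years on the bench 15 years, so the next rule applies.
Among Ferreira and Leclerc, alphabetically by surname: Ferreira before Leclerc.
Order: Yilmaz, Farouk, Pereira, Reyes, Sato, Delgado, Ferreira, Leclerc, Saleh.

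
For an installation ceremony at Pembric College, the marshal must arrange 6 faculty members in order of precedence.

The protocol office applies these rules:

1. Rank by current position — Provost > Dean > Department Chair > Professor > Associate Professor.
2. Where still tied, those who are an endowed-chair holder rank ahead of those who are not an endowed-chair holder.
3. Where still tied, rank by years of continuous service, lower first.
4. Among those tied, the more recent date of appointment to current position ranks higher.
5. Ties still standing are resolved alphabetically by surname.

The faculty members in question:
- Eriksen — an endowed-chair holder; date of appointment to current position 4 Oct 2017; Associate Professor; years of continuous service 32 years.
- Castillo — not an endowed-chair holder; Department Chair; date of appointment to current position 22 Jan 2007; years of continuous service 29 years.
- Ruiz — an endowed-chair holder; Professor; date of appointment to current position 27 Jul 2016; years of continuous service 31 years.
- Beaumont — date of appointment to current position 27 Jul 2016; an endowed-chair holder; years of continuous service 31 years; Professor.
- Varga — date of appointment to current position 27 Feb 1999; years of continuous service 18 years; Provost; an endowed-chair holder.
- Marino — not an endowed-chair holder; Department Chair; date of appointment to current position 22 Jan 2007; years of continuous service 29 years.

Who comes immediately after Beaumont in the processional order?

By current position: Varga (Provost); then Castillo and Marino (Department Chair); then Beaumont and Ruiz (Professor); then Eriksen (Associate Professor).
Castillo and Marino are each not an endowed-chair holder, so the next rule applies.
Castillo and Marino both have years of continuous service 29 years, so the next rule applies.
Castillo and Marino both have date of appointment to current position 22 Jan 2007, so the next rule applies.
Among Castillo and Marino, alphabetically by surname: Castillo before Marino.
Beaumont and Ruiz are each an endowed-chair holder, so the next rule applies.
Beaumont and Ruiz both have years of continuous service 31 years, so the next rule applies.
Beaumont and Ruiz both have date of appointment to current position 27 Jul 2016, so the next rule applies.
Among Beaumont and Ruiz, alphabetically by surname: Beaumont before Ruiz.
Order: Varga, Castillo, Marino, Beaumont, Ruiz, Eriksen.

Ruiz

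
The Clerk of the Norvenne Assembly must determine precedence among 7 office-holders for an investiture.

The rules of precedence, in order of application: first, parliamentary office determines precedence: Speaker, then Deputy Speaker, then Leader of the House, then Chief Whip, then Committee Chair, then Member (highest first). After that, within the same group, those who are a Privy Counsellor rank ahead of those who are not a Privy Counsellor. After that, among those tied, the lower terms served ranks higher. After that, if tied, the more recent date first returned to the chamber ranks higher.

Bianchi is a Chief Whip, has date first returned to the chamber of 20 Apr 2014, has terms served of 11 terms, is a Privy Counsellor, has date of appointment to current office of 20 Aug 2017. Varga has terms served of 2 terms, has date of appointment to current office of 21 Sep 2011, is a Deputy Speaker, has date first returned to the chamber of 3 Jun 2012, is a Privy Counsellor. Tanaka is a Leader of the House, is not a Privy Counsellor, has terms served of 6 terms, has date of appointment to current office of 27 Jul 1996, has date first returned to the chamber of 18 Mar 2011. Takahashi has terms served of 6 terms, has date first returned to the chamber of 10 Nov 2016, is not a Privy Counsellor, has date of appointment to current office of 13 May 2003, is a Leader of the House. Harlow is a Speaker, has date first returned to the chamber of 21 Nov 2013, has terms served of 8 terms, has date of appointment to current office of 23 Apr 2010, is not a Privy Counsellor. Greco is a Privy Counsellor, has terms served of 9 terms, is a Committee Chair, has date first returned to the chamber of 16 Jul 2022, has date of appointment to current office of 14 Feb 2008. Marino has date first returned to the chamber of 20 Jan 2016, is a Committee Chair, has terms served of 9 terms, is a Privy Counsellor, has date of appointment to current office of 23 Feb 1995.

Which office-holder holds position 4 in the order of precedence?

Tanaka

By parliamentary office: Harlow (Speaker); then Varga (Deputy Speaker); then Takahashi and Tanaka (Leader of the House); then Bianchi (Chief Whip); then Greco and Marino (Committee Chair).
Takahashi and Tanaka are each not a Privy Counsellor, so the next rule applies.
Takahashi and Tanaka both have terms served 6 terms, so the next rule applies.
Among Takahashi and Tanaka, by date first returned to the chamber (later first): Takahashi (10 Nov 2016) before Tanaka (18 Mar 2011).
Greco and Marino are each a Privy Counsellor, so the next rule applies.
Greco and Marino both have terms served 9 terms, so the next rule applies.
Among Greco and Marino, by date first returned to the chamber (later first): Greco (16 Jul 2022) before Marino (20 Jan 2016).
Order: Harlow, Varga, Takahashi, Tanaka, Bianchi, Greco, Marino.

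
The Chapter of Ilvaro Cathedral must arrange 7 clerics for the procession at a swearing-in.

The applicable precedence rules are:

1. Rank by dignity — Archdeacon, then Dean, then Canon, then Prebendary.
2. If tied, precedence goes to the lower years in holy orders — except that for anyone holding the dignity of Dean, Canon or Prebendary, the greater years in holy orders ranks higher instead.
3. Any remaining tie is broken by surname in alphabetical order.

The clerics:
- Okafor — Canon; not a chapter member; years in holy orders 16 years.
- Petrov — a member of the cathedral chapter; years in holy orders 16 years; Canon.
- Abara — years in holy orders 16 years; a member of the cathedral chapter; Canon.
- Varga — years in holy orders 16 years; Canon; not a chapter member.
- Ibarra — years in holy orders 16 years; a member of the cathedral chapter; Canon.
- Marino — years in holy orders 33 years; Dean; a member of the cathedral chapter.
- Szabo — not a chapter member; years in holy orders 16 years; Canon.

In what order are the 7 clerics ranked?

Marino, Abara, Ibarra, Okafor, Petrov, Szabo, Varga

By dignity: Marino (Dean); then Abara, Ibarra, Okafor, Petrov, Szabo and Varga (Canon).
Abara, Ibarra, Okafor, Petrov, Szabo and Varga all have years in holy orders 16 years, so the next rule applies.
Among Abara, Ibarra, Okafor, Petrov, Szabo and Varga, alphabetically by surname: Abara before Ibarra before Okafor before Petrov before Szabo before Varga.
Full order: Marino, Abara, Ibarra, Okafor, Petrov, Szabo, Varga.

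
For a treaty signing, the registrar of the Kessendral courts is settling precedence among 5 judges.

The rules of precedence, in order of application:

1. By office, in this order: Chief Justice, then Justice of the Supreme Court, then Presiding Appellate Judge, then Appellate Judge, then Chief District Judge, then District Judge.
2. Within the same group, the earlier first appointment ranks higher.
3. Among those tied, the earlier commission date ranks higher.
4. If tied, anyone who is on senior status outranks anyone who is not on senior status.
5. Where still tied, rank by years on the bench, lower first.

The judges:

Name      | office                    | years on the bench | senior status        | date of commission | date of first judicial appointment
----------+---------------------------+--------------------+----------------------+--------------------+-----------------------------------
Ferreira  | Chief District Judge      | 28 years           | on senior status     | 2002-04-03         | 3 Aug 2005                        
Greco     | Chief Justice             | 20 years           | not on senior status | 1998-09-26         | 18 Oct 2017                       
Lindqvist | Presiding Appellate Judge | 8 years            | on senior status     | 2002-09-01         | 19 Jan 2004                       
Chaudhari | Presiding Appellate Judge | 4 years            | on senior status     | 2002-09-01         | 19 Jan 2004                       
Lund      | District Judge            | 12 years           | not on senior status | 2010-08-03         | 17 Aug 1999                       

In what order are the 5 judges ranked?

Greco, Chaudhari, Lindqvist, Ferreira, Lund

By office: Greco (Chief Justice); then Chaudhari and Lindqvist (Presiding Appellate Judge); then Ferreira (Chief District Judge); then Lund (District Judge).
Chaudhari and Lindqvist both have date of first judicial appointment 19 Jan 2004, so the next rule applies.
Chaudhari and Lindqvist both have date of commission 2002-09-01, so the next rule applies.
Chaudhari and Lindqvist are each on senior status, so the next rule applies.
Among Chaudhari and Lindqvist, by years on the bench (lower first): Chaudhari (4 years) before Lindqvist (8 years).
Full order: Greco, Chaudhari, Lindqvist, Ferreira, Lund.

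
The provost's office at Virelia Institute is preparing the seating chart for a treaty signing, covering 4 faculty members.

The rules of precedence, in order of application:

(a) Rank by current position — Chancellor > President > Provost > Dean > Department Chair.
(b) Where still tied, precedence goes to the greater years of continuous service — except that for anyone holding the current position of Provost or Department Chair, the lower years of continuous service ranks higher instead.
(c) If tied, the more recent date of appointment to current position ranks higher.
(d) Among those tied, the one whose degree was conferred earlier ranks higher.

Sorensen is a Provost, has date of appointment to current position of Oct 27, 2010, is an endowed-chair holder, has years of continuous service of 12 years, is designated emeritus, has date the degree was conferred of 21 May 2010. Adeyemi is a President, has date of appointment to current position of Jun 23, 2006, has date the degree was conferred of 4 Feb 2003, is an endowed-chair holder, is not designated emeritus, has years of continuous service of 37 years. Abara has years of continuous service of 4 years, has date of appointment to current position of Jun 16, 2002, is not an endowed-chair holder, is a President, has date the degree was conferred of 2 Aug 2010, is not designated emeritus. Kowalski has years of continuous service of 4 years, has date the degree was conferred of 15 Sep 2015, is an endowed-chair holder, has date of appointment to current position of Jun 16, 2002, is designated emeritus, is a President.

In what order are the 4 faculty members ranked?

Adeyemi, Abara, Kowalski, Sorensen

By current position: Adeyemi, Abara and Kowalski (President); then Sorensen (Provost).
Among Adeyemi, Abara and Kowalski, by years of continuous service (higher first): Adeyemi (37 years) before Abara and Kowalski (4 years).
Abara and Kowalski both have date of appointment to current position Jun 16, 2002, so the next rule applies.
Among Abara and Kowalski, by date the degree was conferred (earlier first): Abara (2 Aug 2010) before Kowalski (15 Sep 2015).
Full order: Adeyemi, Abara, Kowalski, Sorensen.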